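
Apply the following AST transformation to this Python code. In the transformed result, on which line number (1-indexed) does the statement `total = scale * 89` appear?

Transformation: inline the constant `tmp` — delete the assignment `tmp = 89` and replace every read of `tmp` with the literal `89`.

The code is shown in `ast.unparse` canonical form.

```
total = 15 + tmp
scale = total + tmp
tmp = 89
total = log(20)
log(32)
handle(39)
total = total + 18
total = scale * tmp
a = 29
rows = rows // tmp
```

7

Transformed code:
total = 15 + 89
scale = total + 89
total = log(20)
log(32)
handle(39)
total = total + 18
total = scale * 89
a = 29
rows = rows // 89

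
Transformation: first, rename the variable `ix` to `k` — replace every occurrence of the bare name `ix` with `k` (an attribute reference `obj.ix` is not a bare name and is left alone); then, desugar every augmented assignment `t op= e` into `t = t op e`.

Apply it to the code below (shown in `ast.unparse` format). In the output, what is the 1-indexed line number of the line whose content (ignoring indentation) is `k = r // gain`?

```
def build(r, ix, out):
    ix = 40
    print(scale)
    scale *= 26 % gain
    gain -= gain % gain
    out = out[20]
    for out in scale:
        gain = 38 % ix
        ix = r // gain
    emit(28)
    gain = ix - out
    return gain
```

Transformed code:
def build(r, k, out):
    k = 40
    print(scale)
    scale = scale * (26 % gain)
    gain = gain - gain % gain
    out = out[20]
    for out in scale:
        gain = 38 % k
        k = r // gain
    emit(28)
    gain = k - out
    return gain

9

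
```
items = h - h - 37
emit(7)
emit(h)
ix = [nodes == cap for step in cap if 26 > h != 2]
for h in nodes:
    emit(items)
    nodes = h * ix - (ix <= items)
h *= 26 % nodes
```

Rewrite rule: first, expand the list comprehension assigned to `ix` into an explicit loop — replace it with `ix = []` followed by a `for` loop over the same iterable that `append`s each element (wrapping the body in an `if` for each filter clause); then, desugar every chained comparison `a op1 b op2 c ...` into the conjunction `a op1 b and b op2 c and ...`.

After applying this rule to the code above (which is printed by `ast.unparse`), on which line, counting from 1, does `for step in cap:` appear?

5

Transformed code:
items = h - h - 37
emit(7)
emit(h)
ix = []
for step in cap:
    if 26 > h and h != 2:
        ix.append(nodes == cap)
for h in nodes:
    emit(items)
    nodes = h * ix - (ix <= items)
h *= 26 % nodes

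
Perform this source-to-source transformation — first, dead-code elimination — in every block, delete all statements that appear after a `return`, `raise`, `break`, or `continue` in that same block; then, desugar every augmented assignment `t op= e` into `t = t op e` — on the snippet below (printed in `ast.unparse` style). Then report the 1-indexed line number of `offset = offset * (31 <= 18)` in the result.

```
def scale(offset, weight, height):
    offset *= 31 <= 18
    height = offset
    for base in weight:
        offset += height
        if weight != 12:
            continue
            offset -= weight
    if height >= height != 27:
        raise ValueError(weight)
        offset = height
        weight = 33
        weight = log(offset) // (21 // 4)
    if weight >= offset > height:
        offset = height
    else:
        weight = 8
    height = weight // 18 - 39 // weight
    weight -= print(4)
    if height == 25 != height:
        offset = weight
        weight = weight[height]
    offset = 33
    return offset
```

2

Transformed code:
def scale(offset, weight, height):
    offset = offset * (31 <= 18)
    height = offset
    for base in weight:
        offset = offset + height
        if weight != 12:
            continue
    if height >= height != 27:
        raise ValueError(weight)
    if weight >= offset > height:
        offset = height
    else:
        weight = 8
    height = weight // 18 - 39 // weight
    weight = weight - print(4)
    if height == 25 != height:
        offset = weight
        weight = weight[height]
    offset = 33
    return offset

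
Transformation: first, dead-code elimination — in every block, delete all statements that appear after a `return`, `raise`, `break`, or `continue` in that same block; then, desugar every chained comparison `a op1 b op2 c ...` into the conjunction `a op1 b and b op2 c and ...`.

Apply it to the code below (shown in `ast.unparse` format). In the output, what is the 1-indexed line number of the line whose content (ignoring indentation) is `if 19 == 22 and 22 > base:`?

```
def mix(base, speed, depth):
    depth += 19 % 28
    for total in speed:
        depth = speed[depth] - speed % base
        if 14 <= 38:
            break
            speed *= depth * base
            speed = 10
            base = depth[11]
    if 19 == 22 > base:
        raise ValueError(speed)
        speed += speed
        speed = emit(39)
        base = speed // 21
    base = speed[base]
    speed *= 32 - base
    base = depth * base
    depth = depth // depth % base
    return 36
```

Transformed code:
def mix(base, speed, depth):
    depth += 19 % 28
    for total in speed:
        depth = speed[depth] - speed % base
        if 14 <= 38:
            break
    if 19 == 22 and 22 > base:
        raise ValueError(speed)
    base = speed[base]
    speed *= 32 - base
    base = depth * base
    depth = depth // depth % base
    return 36

7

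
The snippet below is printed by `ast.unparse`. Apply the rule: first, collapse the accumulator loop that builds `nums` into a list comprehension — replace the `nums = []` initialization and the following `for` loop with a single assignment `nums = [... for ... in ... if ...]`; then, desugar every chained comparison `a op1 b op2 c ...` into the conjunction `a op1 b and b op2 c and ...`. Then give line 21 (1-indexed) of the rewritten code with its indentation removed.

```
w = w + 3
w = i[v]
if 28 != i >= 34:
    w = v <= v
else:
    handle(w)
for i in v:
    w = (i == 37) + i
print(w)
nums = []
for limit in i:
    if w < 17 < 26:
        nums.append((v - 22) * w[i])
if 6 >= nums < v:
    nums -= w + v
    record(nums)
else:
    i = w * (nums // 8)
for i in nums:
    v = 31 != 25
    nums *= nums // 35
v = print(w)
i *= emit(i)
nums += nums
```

Transformed code:
w = w + 3
w = i[v]
if 28 != i and i >= 34:
    w = v <= v
else:
    handle(w)
for i in v:
    w = (i == 37) + i
print(w)
nums = [(v - 22) * w[i] for limit in i if w < 17 and 17 < 26]
if 6 >= nums and nums < v:
    nums -= w + v
    record(nums)
else:
    i = w * (nums // 8)
for i in nums:
    v = 31 != 25
    nums *= nums // 35
v = print(w)
i *= emit(i)
nums += nums

nums += nums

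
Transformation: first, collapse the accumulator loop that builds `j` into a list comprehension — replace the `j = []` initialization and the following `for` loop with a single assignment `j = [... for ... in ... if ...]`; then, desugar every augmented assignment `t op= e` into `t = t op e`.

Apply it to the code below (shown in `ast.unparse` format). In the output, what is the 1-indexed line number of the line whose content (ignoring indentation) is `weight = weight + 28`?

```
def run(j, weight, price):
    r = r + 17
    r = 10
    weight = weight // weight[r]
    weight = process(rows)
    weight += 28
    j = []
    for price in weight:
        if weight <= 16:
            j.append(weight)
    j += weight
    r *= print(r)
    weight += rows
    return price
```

Transformed code:
def run(j, weight, price):
    r = r + 17
    r = 10
    weight = weight // weight[r]
    weight = process(rows)
    weight = weight + 28
    j = [weight for price in weight if weight <= 16]
    j = j + weight
    r = r * print(r)
    weight = weight + rows
    return price

6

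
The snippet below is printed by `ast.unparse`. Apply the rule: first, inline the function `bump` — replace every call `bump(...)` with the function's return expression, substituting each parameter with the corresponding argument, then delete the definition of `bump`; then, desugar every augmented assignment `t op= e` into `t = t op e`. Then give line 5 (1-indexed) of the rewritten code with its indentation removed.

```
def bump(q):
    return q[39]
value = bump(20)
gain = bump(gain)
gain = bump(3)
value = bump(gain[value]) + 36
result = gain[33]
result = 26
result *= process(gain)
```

Transformed code:
value = 20[39]
gain = gain[39]
gain = 3[39]
value = gain[value][39] + 36
result = gain[33]
result = 26
result = result * process(gain)

result = gain[33]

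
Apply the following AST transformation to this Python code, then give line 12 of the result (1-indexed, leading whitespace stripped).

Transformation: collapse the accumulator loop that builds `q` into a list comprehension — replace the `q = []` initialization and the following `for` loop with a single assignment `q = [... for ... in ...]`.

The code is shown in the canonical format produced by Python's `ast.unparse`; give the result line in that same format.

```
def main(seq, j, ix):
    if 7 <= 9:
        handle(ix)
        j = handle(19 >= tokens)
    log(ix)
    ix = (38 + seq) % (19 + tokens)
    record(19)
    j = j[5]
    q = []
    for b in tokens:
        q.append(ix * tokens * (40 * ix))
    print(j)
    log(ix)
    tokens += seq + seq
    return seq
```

tokens += seq + seq

Transformed code:
def main(seq, j, ix):
    if 7 <= 9:
        handle(ix)
        j = handle(19 >= tokens)
    log(ix)
    ix = (38 + seq) % (19 + tokens)
    record(19)
    j = j[5]
    q = [ix * tokens * (40 * ix) for b in tokens]
    print(j)
    log(ix)
    tokens += seq + seq
    return seq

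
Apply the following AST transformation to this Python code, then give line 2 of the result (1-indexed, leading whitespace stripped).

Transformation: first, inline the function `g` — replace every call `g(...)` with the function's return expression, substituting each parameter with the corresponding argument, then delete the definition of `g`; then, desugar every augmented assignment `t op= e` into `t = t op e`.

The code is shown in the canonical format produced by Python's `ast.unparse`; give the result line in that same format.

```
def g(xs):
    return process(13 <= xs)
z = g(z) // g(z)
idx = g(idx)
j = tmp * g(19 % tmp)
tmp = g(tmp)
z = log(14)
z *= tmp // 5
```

Transformed code:
z = process(13 <= z) // process(13 <= z)
idx = process(13 <= idx)
j = tmp * process(13 <= 19 % tmp)
tmp = process(13 <= tmp)
z = log(14)
z = z * (tmp // 5)

idx = process(13 <= idx)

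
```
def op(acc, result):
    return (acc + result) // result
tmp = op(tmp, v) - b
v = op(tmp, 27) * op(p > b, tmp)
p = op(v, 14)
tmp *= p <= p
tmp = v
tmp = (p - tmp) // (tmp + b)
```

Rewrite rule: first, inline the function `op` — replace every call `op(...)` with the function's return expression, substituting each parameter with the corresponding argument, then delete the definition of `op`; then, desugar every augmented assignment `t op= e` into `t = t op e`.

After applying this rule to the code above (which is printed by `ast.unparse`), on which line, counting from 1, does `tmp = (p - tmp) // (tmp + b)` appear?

Transformed code:
tmp = (tmp + v) // v - b
v = (tmp + 27) // 27 * (((p > b) + tmp) // tmp)
p = (v + 14) // 14
tmp = tmp * (p <= p)
tmp = v
tmp = (p - tmp) // (tmp + b)

6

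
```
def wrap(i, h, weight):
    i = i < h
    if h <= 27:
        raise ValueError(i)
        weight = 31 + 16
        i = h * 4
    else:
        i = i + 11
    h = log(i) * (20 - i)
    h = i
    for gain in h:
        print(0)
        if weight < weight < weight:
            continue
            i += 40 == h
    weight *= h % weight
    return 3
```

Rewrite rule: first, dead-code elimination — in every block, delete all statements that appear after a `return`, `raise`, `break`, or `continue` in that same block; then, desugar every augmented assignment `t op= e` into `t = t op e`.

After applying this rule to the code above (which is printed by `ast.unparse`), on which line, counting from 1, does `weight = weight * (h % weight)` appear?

13

Transformed code:
def wrap(i, h, weight):
    i = i < h
    if h <= 27:
        raise ValueError(i)
    else:
        i = i + 11
    h = log(i) * (20 - i)
    h = i
    for gain in h:
        print(0)
        if weight < weight < weight:
            continue
    weight = weight * (h % weight)
    return 3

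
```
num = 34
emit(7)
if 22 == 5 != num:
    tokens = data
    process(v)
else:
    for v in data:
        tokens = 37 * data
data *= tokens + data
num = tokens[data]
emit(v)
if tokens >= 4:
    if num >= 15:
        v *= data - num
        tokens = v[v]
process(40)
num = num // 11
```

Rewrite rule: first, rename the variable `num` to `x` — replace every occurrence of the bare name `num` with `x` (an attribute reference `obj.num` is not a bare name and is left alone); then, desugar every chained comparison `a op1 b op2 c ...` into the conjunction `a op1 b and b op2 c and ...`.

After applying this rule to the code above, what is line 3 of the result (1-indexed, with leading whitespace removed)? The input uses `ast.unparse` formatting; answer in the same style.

Transformed code:
x = 34
emit(7)
if 22 == 5 and 5 != x:
    tokens = data
    process(v)
else:
    for v in data:
        tokens = 37 * data
data *= tokens + data
x = tokens[data]
emit(v)
if tokens >= 4:
    if x >= 15:
        v *= data - x
        tokens = v[v]
process(40)
x = x // 11

if 22 == 5 and 5 != x:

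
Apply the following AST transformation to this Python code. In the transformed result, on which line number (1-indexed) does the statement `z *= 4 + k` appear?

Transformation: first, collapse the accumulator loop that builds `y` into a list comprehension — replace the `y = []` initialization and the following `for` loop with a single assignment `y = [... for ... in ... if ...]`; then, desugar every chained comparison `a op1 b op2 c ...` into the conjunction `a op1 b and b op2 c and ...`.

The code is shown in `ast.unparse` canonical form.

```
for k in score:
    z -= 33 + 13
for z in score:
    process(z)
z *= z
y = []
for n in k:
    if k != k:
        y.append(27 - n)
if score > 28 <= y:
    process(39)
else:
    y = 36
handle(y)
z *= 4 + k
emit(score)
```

12

Transformed code:
for k in score:
    z -= 33 + 13
for z in score:
    process(z)
z *= z
y = [27 - n for n in k if k != k]
if score > 28 and 28 <= y:
    process(39)
else:
    y = 36
handle(y)
z *= 4 + k
emit(score)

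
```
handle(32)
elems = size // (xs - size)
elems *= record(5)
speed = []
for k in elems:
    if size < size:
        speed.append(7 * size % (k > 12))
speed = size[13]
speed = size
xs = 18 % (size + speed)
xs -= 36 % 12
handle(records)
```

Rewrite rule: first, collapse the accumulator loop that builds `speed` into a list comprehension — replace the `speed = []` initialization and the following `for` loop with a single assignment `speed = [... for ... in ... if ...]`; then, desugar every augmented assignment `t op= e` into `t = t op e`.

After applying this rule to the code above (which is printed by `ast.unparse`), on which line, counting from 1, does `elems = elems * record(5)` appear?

Transformed code:
handle(32)
elems = size // (xs - size)
elems = elems * record(5)
speed = [7 * size % (k > 12) for k in elems if size < size]
speed = size[13]
speed = size
xs = 18 % (size + speed)
xs = xs - 36 % 12
handle(records)

3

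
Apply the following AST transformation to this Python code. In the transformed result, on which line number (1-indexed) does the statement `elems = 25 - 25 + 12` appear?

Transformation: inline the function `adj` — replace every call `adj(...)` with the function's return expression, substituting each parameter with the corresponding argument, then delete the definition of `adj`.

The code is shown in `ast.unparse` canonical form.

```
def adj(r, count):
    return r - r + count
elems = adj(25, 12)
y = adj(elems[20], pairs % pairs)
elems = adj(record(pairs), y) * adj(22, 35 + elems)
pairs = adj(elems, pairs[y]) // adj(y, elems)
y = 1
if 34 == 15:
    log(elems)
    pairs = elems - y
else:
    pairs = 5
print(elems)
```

Transformed code:
elems = 25 - 25 + 12
y = elems[20] - elems[20] + pairs % pairs
elems = (record(pairs) - record(pairs) + y) * (22 - 22 + (35 + elems))
pairs = (elems - elems + pairs[y]) // (y - y + elems)
y = 1
if 34 == 15:
    log(elems)
    pairs = elems - y
else:
    pairs = 5
print(elems)

1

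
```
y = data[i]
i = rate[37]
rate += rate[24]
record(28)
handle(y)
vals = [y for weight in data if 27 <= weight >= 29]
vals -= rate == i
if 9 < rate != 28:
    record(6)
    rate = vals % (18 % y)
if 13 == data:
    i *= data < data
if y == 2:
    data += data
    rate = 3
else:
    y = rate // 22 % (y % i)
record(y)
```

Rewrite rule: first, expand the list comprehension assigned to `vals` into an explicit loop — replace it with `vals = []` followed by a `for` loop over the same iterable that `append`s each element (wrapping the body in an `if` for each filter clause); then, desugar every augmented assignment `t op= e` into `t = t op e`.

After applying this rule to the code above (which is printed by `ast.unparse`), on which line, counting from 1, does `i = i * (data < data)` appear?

Transformed code:
y = data[i]
i = rate[37]
rate = rate + rate[24]
record(28)
handle(y)
vals = []
for weight in data:
    if 27 <= weight >= 29:
        vals.append(y)
vals = vals - (rate == i)
if 9 < rate != 28:
    record(6)
    rate = vals % (18 % y)
if 13 == data:
    i = i * (data < data)
if y == 2:
    data = data + data
    rate = 3
else:
    y = rate // 22 % (y % i)
record(y)

15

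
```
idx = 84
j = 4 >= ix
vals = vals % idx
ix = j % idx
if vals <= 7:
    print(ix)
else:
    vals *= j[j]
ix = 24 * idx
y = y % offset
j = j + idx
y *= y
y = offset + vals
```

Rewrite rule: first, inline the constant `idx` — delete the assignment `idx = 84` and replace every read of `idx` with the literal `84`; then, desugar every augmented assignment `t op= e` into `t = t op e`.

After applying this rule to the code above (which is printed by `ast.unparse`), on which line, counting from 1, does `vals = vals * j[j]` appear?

Transformed code:
j = 4 >= ix
vals = vals % 84
ix = j % 84
if vals <= 7:
    print(ix)
else:
    vals = vals * j[j]
ix = 24 * 84
y = y % offset
j = j + 84
y = y * y
y = offset + vals

7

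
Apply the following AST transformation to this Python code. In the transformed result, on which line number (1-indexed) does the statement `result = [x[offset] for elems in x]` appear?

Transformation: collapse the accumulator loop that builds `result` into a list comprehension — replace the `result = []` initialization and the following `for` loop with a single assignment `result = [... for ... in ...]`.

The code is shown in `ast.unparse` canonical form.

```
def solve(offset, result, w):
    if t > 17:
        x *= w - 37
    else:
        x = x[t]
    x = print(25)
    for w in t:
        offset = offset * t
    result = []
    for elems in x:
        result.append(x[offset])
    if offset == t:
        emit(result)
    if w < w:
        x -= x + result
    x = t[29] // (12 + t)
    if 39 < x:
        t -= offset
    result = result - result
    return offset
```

Transformed code:
def solve(offset, result, w):
    if t > 17:
        x *= w - 37
    else:
        x = x[t]
    x = print(25)
    for w in t:
        offset = offset * t
    result = [x[offset] for elems in x]
    if offset == t:
        emit(result)
    if w < w:
        x -= x + result
    x = t[29] // (12 + t)
    if 39 < x:
        t -= offset
    result = result - result
    return offset

9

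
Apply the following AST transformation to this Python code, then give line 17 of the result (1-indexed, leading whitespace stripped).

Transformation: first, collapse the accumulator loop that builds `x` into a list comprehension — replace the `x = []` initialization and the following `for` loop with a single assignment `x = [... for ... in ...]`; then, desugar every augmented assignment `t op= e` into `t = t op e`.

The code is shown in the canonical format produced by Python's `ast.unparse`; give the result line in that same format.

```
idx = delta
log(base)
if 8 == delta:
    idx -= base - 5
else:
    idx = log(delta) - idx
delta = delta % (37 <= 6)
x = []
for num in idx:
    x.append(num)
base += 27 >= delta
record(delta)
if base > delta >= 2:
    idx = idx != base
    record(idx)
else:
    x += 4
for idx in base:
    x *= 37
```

Transformed code:
idx = delta
log(base)
if 8 == delta:
    idx = idx - (base - 5)
else:
    idx = log(delta) - idx
delta = delta % (37 <= 6)
x = [num for num in idx]
base = base + (27 >= delta)
record(delta)
if base > delta >= 2:
    idx = idx != base
    record(idx)
else:
    x = x + 4
for idx in base:
    x = x * 37

x = x * 37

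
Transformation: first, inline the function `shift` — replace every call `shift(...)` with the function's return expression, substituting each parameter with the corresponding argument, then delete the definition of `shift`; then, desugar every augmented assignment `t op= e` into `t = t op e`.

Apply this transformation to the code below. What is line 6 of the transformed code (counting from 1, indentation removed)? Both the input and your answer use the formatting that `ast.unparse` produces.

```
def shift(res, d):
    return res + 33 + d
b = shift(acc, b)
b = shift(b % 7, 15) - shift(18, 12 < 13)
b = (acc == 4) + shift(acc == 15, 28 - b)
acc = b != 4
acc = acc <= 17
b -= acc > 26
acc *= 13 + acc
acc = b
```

Transformed code:
b = acc + 33 + b
b = b % 7 + 33 + 15 - (18 + 33 + (12 < 13))
b = (acc == 4) + ((acc == 15) + 33 + (28 - b))
acc = b != 4
acc = acc <= 17
b = b - (acc > 26)
acc = acc * (13 + acc)
acc = b

b = b - (acc > 26)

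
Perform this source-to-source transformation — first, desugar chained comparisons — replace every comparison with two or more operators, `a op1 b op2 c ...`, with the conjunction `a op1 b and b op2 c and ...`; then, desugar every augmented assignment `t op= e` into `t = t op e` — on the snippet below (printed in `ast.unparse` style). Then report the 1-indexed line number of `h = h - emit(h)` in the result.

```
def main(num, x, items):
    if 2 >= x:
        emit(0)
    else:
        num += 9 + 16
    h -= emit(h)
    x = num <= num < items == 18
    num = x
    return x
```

Transformed code:
def main(num, x, items):
    if 2 >= x:
        emit(0)
    else:
        num = num + (9 + 16)
    h = h - emit(h)
    x = num <= num and num < items and (items == 18)
    num = x
    return x

6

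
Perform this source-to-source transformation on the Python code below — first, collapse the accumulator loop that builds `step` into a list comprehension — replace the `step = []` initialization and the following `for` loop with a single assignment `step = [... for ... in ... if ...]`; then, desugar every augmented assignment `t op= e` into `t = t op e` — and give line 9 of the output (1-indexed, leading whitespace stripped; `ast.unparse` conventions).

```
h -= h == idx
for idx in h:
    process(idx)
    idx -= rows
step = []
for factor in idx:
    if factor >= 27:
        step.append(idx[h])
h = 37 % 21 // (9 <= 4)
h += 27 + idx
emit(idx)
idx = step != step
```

idx = step != step

Transformed code:
h = h - (h == idx)
for idx in h:
    process(idx)
    idx = idx - rows
step = [idx[h] for factor in idx if factor >= 27]
h = 37 % 21 // (9 <= 4)
h = h + (27 + idx)
emit(idx)
idx = step != step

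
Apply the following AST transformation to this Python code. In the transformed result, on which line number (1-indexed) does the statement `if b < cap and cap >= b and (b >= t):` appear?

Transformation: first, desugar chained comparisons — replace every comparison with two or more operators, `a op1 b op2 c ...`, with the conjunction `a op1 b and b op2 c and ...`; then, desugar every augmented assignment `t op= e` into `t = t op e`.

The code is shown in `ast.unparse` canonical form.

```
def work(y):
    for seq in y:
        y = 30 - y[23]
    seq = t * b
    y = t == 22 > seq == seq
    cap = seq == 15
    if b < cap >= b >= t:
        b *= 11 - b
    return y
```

Transformed code:
def work(y):
    for seq in y:
        y = 30 - y[23]
    seq = t * b
    y = t == 22 and 22 > seq and (seq == seq)
    cap = seq == 15
    if b < cap and cap >= b and (b >= t):
        b = b * (11 - b)
    return y

7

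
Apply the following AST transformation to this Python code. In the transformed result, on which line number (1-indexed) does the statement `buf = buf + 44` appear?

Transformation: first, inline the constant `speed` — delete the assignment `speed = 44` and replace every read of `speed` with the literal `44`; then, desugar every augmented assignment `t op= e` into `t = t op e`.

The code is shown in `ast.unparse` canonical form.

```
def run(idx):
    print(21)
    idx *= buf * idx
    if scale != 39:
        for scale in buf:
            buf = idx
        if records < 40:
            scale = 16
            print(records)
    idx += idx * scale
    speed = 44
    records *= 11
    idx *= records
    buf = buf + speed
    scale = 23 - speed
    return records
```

13

Transformed code:
def run(idx):
    print(21)
    idx = idx * (buf * idx)
    if scale != 39:
        for scale in buf:
            buf = idx
        if records < 40:
            scale = 16
            print(records)
    idx = idx + idx * scale
    records = records * 11
    idx = idx * records
    buf = buf + 44
    scale = 23 - 44
    return records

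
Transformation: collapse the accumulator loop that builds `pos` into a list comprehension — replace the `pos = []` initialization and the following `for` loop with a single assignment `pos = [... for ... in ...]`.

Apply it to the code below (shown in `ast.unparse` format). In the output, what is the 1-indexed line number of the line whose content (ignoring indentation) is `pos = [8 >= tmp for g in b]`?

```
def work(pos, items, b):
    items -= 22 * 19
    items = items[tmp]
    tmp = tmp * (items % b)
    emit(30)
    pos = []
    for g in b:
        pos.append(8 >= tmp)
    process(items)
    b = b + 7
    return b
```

Transformed code:
def work(pos, items, b):
    items -= 22 * 19
    items = items[tmp]
    tmp = tmp * (items % b)
    emit(30)
    pos = [8 >= tmp for g in b]
    process(items)
    b = b + 7
    return b

6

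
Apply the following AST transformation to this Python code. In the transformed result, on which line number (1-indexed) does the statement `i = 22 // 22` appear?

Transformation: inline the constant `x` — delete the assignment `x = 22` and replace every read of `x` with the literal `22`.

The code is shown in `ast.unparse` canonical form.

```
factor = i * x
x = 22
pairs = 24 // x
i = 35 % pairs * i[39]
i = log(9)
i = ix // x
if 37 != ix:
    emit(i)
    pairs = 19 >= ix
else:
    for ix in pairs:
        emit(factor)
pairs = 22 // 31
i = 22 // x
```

13

Transformed code:
factor = i * 22
pairs = 24 // 22
i = 35 % pairs * i[39]
i = log(9)
i = ix // 22
if 37 != ix:
    emit(i)
    pairs = 19 >= ix
else:
    for ix in pairs:
        emit(factor)
pairs = 22 // 31
i = 22 // 22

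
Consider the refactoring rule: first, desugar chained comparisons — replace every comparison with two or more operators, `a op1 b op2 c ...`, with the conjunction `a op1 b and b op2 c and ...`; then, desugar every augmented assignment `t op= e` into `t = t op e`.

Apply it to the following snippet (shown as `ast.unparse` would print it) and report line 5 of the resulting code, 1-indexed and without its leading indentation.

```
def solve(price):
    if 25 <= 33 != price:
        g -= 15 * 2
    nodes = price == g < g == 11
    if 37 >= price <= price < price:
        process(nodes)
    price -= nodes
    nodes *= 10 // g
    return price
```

Transformed code:
def solve(price):
    if 25 <= 33 and 33 != price:
        g = g - 15 * 2
    nodes = price == g and g < g and (g == 11)
    if 37 >= price and price <= price and (price < price):
        process(nodes)
    price = price - nodes
    nodes = nodes * (10 // g)
    return price

if 37 >= price and price <= price and (price < price):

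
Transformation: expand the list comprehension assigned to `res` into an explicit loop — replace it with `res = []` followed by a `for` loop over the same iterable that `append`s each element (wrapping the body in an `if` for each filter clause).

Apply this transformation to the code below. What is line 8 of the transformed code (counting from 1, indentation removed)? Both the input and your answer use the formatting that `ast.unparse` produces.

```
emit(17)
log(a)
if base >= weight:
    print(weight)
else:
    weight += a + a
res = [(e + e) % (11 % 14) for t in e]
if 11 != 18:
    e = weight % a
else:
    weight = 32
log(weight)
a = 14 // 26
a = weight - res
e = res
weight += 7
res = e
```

Transformed code:
emit(17)
log(a)
if base >= weight:
    print(weight)
else:
    weight += a + a
res = []
for t in e:
    res.append((e + e) % (11 % 14))
if 11 != 18:
    e = weight % a
else:
    weight = 32
log(weight)
a = 14 // 26
a = weight - res
e = res
weight += 7
res = e

for t in e:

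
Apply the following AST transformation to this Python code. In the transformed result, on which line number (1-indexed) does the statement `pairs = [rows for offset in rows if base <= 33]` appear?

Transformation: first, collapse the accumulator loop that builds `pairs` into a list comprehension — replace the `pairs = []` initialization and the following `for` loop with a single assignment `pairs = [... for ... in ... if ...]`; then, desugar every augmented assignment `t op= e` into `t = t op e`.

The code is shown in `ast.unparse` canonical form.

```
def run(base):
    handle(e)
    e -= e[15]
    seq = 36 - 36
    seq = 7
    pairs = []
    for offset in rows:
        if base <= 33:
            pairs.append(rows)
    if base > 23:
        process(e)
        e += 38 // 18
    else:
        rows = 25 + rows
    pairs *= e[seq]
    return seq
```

Transformed code:
def run(base):
    handle(e)
    e = e - e[15]
    seq = 36 - 36
    seq = 7
    pairs = [rows for offset in rows if base <= 33]
    if base > 23:
        process(e)
        e = e + 38 // 18
    else:
        rows = 25 + rows
    pairs = pairs * e[seq]
    return seq

6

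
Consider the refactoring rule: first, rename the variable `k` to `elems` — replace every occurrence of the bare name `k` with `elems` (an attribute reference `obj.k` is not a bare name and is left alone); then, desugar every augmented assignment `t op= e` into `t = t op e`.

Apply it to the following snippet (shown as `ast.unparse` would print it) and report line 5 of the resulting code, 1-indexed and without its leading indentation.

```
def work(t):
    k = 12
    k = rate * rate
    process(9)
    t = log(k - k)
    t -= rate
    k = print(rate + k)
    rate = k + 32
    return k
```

Transformed code:
def work(t):
    elems = 12
    elems = rate * rate
    process(9)
    t = log(elems - elems)
    t = t - rate
    elems = print(rate + elems)
    rate = elems + 32
    return elems

t = log(elems - elems)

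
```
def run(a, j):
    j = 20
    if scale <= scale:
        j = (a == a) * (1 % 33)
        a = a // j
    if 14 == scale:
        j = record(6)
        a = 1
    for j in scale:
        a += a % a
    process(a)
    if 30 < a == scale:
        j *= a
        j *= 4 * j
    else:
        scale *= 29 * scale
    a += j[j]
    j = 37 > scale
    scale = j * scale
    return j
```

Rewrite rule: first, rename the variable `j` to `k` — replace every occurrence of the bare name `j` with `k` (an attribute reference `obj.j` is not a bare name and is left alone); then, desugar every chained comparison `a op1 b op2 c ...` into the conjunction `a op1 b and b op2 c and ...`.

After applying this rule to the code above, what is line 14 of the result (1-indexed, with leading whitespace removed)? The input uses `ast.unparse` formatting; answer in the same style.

k *= 4 * k

Transformed code:
def run(a, k):
    k = 20
    if scale <= scale:
        k = (a == a) * (1 % 33)
        a = a // k
    if 14 == scale:
        k = record(6)
        a = 1
    for k in scale:
        a += a % a
    process(a)
    if 30 < a and a == scale:
        k *= a
        k *= 4 * k
    else:
        scale *= 29 * scale
    a += k[k]
    k = 37 > scale
    scale = k * scale
    return k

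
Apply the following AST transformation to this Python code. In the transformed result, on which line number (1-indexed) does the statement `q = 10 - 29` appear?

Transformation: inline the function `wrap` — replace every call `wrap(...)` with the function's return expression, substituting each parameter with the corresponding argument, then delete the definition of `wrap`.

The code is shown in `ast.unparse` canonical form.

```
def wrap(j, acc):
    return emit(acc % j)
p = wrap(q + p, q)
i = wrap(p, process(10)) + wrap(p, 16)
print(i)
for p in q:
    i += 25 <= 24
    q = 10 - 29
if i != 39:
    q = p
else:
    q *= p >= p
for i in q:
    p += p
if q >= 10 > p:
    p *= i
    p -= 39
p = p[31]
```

Transformed code:
p = emit(q % (q + p))
i = emit(process(10) % p) + emit(16 % p)
print(i)
for p in q:
    i += 25 <= 24
    q = 10 - 29
if i != 39:
    q = p
else:
    q *= p >= p
for i in q:
    p += p
if q >= 10 > p:
    p *= i
    p -= 39
p = p[31]

6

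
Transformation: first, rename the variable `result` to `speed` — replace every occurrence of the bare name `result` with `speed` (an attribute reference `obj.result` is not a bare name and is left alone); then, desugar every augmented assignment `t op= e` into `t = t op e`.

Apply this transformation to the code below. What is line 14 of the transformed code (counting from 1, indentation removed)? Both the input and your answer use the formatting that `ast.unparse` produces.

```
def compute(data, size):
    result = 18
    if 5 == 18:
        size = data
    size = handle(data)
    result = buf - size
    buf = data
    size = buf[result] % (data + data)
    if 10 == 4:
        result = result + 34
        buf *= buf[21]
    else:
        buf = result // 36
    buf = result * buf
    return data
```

Transformed code:
def compute(data, size):
    speed = 18
    if 5 == 18:
        size = data
    size = handle(data)
    speed = buf - size
    buf = data
    size = buf[speed] % (data + data)
    if 10 == 4:
        speed = speed + 34
        buf = buf * buf[21]
    else:
        buf = speed // 36
    buf = speed * buf
    return data

buf = speed * buf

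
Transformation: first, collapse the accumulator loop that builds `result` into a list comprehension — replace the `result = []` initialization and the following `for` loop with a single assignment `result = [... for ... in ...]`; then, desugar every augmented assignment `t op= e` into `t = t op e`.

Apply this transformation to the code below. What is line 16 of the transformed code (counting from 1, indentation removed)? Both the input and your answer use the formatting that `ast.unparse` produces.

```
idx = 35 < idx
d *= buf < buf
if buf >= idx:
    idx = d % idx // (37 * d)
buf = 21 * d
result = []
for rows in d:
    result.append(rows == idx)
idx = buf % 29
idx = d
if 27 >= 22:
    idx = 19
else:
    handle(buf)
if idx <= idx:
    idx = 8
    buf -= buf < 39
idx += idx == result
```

idx = idx + (idx == result)

Transformed code:
idx = 35 < idx
d = d * (buf < buf)
if buf >= idx:
    idx = d % idx // (37 * d)
buf = 21 * d
result = [rows == idx for rows in d]
idx = buf % 29
idx = d
if 27 >= 22:
    idx = 19
else:
    handle(buf)
if idx <= idx:
    idx = 8
    buf = buf - (buf < 39)
idx = idx + (idx == result)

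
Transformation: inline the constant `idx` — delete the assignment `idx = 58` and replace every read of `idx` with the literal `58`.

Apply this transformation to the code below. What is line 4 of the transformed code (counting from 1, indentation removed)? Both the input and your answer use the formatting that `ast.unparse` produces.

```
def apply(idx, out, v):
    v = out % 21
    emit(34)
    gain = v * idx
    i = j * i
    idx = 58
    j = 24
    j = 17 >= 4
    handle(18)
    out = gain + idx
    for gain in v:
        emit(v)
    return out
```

Transformed code:
def apply(idx, out, v):
    v = out % 21
    emit(34)
    gain = v * 58
    i = j * i
    j = 24
    j = 17 >= 4
    handle(18)
    out = gain + 58
    for gain in v:
        emit(v)
    return out

gain = v * 58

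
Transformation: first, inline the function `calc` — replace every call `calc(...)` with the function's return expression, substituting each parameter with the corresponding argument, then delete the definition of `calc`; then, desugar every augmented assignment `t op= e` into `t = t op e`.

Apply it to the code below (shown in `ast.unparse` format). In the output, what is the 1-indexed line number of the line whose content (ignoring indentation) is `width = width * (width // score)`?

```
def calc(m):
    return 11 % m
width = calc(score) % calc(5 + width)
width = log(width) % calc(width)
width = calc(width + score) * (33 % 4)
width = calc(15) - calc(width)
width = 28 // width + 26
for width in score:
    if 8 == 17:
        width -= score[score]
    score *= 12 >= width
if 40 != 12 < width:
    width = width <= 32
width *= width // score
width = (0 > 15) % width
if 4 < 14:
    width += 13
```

12

Transformed code:
width = 11 % score % (11 % (5 + width))
width = log(width) % (11 % width)
width = 11 % (width + score) * (33 % 4)
width = 11 % 15 - 11 % width
width = 28 // width + 26
for width in score:
    if 8 == 17:
        width = width - score[score]
    score = score * (12 >= width)
if 40 != 12 < width:
    width = width <= 32
width = width * (width // score)
width = (0 > 15) % width
if 4 < 14:
    width = width + 13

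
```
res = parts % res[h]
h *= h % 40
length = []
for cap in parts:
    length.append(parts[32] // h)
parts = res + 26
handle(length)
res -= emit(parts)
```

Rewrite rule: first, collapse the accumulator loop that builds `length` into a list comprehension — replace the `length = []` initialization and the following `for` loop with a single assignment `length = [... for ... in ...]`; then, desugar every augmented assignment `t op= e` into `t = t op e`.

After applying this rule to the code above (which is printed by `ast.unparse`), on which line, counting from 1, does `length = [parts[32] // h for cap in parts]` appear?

Transformed code:
res = parts % res[h]
h = h * (h % 40)
length = [parts[32] // h for cap in parts]
parts = res + 26
handle(length)
res = res - emit(parts)

3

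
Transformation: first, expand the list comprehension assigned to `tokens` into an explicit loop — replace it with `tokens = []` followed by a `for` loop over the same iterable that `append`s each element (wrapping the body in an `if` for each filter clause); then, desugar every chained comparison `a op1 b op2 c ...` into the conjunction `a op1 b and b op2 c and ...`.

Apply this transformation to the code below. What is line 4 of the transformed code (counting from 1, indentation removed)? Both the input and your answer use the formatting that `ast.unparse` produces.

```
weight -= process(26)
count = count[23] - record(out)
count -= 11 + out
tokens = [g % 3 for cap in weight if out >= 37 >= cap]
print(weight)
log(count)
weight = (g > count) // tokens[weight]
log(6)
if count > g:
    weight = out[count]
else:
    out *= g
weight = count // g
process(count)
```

tokens = []

Transformed code:
weight -= process(26)
count = count[23] - record(out)
count -= 11 + out
tokens = []
for cap in weight:
    if out >= 37 and 37 >= cap:
        tokens.append(g % 3)
print(weight)
log(count)
weight = (g > count) // tokens[weight]
log(6)
if count > g:
    weight = out[count]
else:
    out *= g
weight = count // g
process(count)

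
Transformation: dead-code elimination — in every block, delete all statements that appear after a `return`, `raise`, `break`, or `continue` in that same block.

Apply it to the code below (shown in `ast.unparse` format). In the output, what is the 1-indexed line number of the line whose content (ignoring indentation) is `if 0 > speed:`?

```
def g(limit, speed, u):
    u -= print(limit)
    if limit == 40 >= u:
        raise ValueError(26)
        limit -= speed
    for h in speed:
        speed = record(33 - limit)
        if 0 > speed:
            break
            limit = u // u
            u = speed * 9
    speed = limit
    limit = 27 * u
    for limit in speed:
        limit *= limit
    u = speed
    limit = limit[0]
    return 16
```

Transformed code:
def g(limit, speed, u):
    u -= print(limit)
    if limit == 40 >= u:
        raise ValueError(26)
    for h in speed:
        speed = record(33 - limit)
        if 0 > speed:
            break
    speed = limit
    limit = 27 * u
    for limit in speed:
        limit *= limit
    u = speed
    limit = limit[0]
    return 16

7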